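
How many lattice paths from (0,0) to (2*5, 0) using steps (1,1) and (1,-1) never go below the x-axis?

Total monotonic paths to (5,5): C(10,5) = 252.
A path is bad iff it touches y = x + 1; reflecting its initial segment maps bad paths bijectively onto all paths to (4,6), of which there are C(10,6) = 210.
Valid Dyck paths: 252 - 210.
(Equivalently, C_{5} = C(10,5)/6 = 252/6.)

Final answer: C_{5} = 42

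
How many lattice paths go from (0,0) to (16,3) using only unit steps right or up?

Each path has 16 right steps and 3 up steps in some order (19 steps total).
Choose which 3 of the 19 steps are up: C(19,3).

Final answer: C(19,3) = 969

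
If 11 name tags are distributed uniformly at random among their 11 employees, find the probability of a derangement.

Derangements satisfy D(n) = (n-1)(D(n-1) + D(n-2)), starting from D(0)=1, D(1)=0.
Building up: D(2)=1, D(3)=2, D(4)=9, D(5)=44, D(6)=265, D(7)=1854, D(8)=14833, D(9)=133496, D(10)=1334961, D(11)=14684570.
Total arrangements: 11! = 39916800.
Probability = D(11)/11! = 1468457/3991680.

Final answer: D(11)/11! = 14684570/39916800 = 0.367879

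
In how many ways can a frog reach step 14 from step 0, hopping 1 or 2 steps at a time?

Condition on the final move: it is a 1-step (f(n-1) ways to get there) or a 2-step (f(n-2) ways), so f(n) = f(n-1) + f(n-2), with f(1)=1, f(2)=2.
Building up term by term: f(1)=1, f(2)=2, f(3)=3, f(4)=5, f(5)=8, f(6)=13, f(7)=21, f(8)=34, f(9)=55, f(10)=89, f(11)=144, f(12)=233, f(13)=377, f(14)=610.

Final answer: 610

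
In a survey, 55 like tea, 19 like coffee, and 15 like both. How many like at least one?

|A union B| = |A| + |B| - |A intersect B| = 55 + 19 - 15.

Final answer: 59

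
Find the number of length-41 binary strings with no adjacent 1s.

Let a(n) count valid strings. If the last bit is 0 the prefix is any valid string of length n-1; if it is 1 the string must end in 01 with a valid prefix of length n-2. So a(n) = a(n-1) + a(n-2), a(1)=2, a(2)=3.
Iterating the recurrence: a(1)=2, a(2)=3, a(3)=5, a(4)=8, a(5)=13, a(6)=21, a(7)=34, a(8)=55, a(9)=89, a(10)=144, a(11)=233, a(12)=377, a(13)=610, a(14)=987, a(15)=1597, a(16)=2584, a(17)=4181, a(18)=6765, a(19)=10946, a(20)=17711, a(21)=28657, a(22)=46368, a(23)=75025, a(24)=121393, a(25)=196418, a(26)=317811, a(27)=514229, a(28)=832040, a(29)=1346269, a(30)=2178309, a(31)=3524578, a(32)=5702887, a(33)=9227465, a(34)=14930352, a(35)=24157817, a(36)=39088169, a(37)=63245986, a(38)=102334155, a(39)=165580141, a(40)=267914296, a(41)=433494437.

Final answer: 433494437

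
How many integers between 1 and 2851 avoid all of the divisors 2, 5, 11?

|div by 2|=1425, |div by 5|=570, |div by 11|=259.
|div by 2&5|=285, |div by 2&11|=129, |div by 5&11|=51, |div by all|=25.
By inclusion-exclusion, divisible by at least one: 1425+570+259-285-129-51+25 = 1814.
Not divisible by any: 2851 - 1814.

Final answer: 1037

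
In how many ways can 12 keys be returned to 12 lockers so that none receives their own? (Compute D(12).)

Use the recurrence D(n) = (n-1)(D(n-1) + D(n-2)) with D(0)=1, D(1)=0.
D(2) = 1 x (0 + 1) = 1
D(3) = 2 x (1 + 0) = 2
D(4) = 3 x (2 + 1) = 9
D(5) = 4 x (9 + 2) = 44
D(6) = 5 x (44 + 9) = 265
D(7) = 6 x (265 + 44) = 1854
D(8) = 7 x (1854 + 265) = 14833
D(9) = 8 x (14833 + 1854) = 133496
D(10) = 9 x (133496 + 14833) = 1334961
D(11) = 10 x (1334961 + 133496) = 14684570
D(12) = 11 x (D(11) + D(10)) = 11 x (14684570 + 1334961)

Final answer: D(12) = 176214841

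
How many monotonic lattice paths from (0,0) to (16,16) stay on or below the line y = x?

Total monotonic paths to (16,16): C(32,16) = 601080390.
A path is bad iff it touches y = x + 1; reflecting its initial segment maps bad paths bijectively onto all paths to (15,17), of which there are C(32,17) = 565722720.
Valid Dyck paths: 601080390 - 565722720.
(This is the Catalan number C_{16}.)

Final answer: C_{16} = 35357670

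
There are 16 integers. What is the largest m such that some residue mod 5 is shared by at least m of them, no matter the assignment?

There are 5 possible values for residue mod 5. With 16 integers and 5 categories, by pigeonhole: ceiling(16/5).

Final answer: 4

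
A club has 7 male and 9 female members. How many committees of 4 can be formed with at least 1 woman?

Sum over valid woman counts:
C(9,1)C(7,3) = 315
C(9,2)C(7,2) = 756
C(9,3)C(7,1) = 588
C(9,4)C(7,0) = 126
Total: 315 + 756 + 588 + 126.

Final answer: 1785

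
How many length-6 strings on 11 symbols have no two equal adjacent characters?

Let g(n) count such strings. g(1) = 11, and each valid string of length n-1 extends in 10 ways (any symbol but the last), so g(n) = 10 g(n-1).
Total: g(6) = 11 x 10^5.

Final answer: 11 x 10^{5} = 1100000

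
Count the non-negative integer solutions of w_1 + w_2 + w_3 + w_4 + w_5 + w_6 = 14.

Stars and bars with 14 stars and 5 bars:
C(14+6-1, 6-1) = C(19,5).

Final answer: C(19,5) = 11628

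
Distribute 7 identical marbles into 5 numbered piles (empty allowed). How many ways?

Stars and bars: C(n+k-1, k-1) = C(11,4).

Final answer: C(11,4) = 330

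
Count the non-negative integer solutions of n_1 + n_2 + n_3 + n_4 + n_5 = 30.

Stars and bars with 30 stars and 4 bars:
C(30+5-1, 5-1) = C(34,4).

Final answer: C(34,4) = 46376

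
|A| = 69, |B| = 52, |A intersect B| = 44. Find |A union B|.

|A union B| = |A| + |B| - |A intersect B| = 69 + 52 - 44.

Final answer: 77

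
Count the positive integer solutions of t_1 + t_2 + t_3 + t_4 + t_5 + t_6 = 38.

Substitute t'_i = t_i - 1 (so t'_i >= 0). Then sum t'_i = 38 - 6 = 32.
Stars and bars: C(32+6-1, 6-1) = C(37,5).

Final answer: C(37,5) = 435897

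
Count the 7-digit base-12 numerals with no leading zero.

In base 12, the leading digit has 11 choices (1..11); each of the remaining 6 digits has 12 choices.
Total: 11 x 12^6.

Final answer: 32845824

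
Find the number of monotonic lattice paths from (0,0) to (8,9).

Each path has 8 right steps and 9 up steps in some order (17 steps total).
Choose which 9 of the 17 steps are up: C(17,9).

Final answer: C(17,9) = 24310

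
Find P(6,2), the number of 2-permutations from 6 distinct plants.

P(6,2) = 6!/(6-2)! = 6!/4!.

Final answer: P(6,2) = 30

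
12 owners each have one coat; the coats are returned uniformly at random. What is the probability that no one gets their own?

D(n) = (n-1)(D(n-1) + D(n-2)), D(0)=1, D(1)=0.
Building up: D(2)=1, D(3)=2, D(4)=9, D(5)=44, D(6)=265, D(7)=1854, D(8)=14833, D(9)=133496, D(10)=1334961, D(11)=14684570, D(12)=176214841.
Total arrangements: 12! = 479001600.
Probability = D(12)/12! = 16019531/43545600.

Final answer: D(12)/12! = 176214841/479001600 = 0.367879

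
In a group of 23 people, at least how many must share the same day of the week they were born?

There are 7 possible values for day of the week they were born. With 23 people and 7 categories, by pigeonhole: ceiling(23/7).

Final answer: 4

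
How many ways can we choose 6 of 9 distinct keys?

C(9,6) = 9!/(6! x (9-6)!).

Final answer: C(9,6) = 84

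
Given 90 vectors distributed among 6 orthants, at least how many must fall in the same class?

By pigeonhole with 90 objects and 6 categories: ceiling(90/6).

Final answer: 15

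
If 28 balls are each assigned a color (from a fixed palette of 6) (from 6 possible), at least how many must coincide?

There are 6 possible values for color (from a fixed palette of 6). With 28 balls and 6 categories, by pigeonhole: ceiling(28/6).

Final answer: 5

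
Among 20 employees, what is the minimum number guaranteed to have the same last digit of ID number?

There are 10 possible values for last digit of ID number. With 20 employees and 10 categories, by pigeonhole: ceiling(20/10).

Final answer: 2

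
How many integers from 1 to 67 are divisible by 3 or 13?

Multiples of 3: 22. Multiples of 13: 5. Of both (lcm=39): 1.
By inclusion-exclusion: 22 + 5 - 1.

Final answer: 26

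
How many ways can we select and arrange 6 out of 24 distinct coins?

P(24,6) = 24!/(24-6)! = 24!/18!.

Final answer: P(24,6) = 96909120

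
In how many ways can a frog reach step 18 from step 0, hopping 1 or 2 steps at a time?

Let f(n) be the number of climbs. Removing the last move (1 or 2 steps) gives f(n) = f(n-1) + f(n-2); base cases f(1)=1, f(2)=2.
Building up term by term: f(1)=1, f(2)=2, f(3)=3, f(4)=5, f(5)=8, f(6)=13, f(7)=21, f(8)=34, f(9)=55, f(10)=89, f(11)=144, f(12)=233, f(13)=377, f(14)=610, f(15)=987, f(16)=1597, f(17)=2584, f(18)=4181.

Final answer: 4181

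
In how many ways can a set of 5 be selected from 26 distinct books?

C(26,5) = 26!/(5! x 21!).

Final answer: \binom{26}{5} = 65780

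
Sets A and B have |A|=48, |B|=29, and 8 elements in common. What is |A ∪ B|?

|A union B| = |A| + |B| - |A intersect B| = 48 + 29 - 8.

Final answer: 69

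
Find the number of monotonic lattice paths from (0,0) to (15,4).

Each path has 15 right steps and 4 up steps in some order (19 steps total).
Choose which 4 of the 19 steps are up: C(19,4).

Final answer: C(19,4) = 3876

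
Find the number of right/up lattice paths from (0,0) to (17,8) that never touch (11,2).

Total paths to (17,8): C(25,8) = 1081575.
Paths through (11,2): C(13,2) x C(12,6) = 72072.
Avoiding (11,2): 1081575 - 72072.

Final answer: 1009503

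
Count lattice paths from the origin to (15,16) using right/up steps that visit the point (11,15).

Paths (0,0)->(11,15): C(26,15) = 7726160.
Paths (11,15)->(15,16): C(5,1) = 5.
By multiplication principle: 7726160 x 5.

Final answer: 38630800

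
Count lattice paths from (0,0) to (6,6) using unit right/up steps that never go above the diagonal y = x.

Total monotonic paths to (6,6): C(12,6) = 924.
A path is bad iff it touches y = x + 1; reflecting its initial segment maps bad paths bijectively onto all paths to (5,7), of which there are C(12,7) = 792.
Valid Dyck paths: 924 - 792.
(Equivalently, C_{6} = C(12,6)/7 = 924/7.)

Final answer: C_{6} = 132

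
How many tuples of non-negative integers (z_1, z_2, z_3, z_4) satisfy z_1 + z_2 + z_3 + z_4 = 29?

Stars and bars with 29 stars and 3 bars:
C(29+4-1, 4-1) = C(32,3).

Final answer: C(32,3) = 4960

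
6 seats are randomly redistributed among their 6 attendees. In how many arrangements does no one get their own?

Use the recurrence D(n) = (n-1)(D(n-1) + D(n-2)) with D(0)=1, D(1)=0.
D(2) = 1 x (0 + 1) = 1
D(3) = 2 x (1 + 0) = 2
D(4) = 3 x (2 + 1) = 9
D(5) = 4 x (9 + 2) = 44
D(6) = 5 x (D(5) + D(4)) = 5 x (44 + 9)

Final answer: D(6) = 265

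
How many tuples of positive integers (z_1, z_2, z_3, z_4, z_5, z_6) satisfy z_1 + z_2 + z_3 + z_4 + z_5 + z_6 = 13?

Substitute z'_i = z_i - 1 (so z'_i >= 0). Then sum z'_i = 13 - 6 = 7.
Stars and bars: C(7+6-1, 6-1) = C(12,5).

Final answer: C(12,5) = 792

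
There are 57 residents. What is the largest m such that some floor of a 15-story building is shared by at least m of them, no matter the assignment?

There are 15 possible values for floor of a 15-story building. With 57 residents and 15 categories, by pigeonhole: ceiling(57/15).

Final answer: 4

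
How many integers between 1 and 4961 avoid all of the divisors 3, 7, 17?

|div by 3|=1653, |div by 7|=708, |div by 17|=291.
|div by 3&7|=236, |div by 3&17|=97, |div by 7&17|=41, |div by all|=13.
By inclusion-exclusion, divisible by at least one: 1653+708+291-236-97-41+13 = 2291.
Not divisible by any: 4961 - 2291.

Final answer: 2670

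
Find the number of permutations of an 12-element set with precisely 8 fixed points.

Choose which 8 elements are fixed: C(12,8) = 495.
Derange the remaining 4 using D(j) = (j-1)(D(j-1) + D(j-2)), D(0)=1, D(1)=0: D(2)=1, D(3)=2, D(4)=9.
Total: 495 x 9.

Final answer: C(12,8) D(4) = 4455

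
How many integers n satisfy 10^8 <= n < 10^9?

These are the integers in [10^8, 10^9), so the count is 10^9 - 10^8 = 9 x 10^8.

Final answer: 900000000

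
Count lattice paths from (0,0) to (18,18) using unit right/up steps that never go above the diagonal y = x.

Total monotonic paths to (18,18): C(36,18) = 9075135300.
Paths that cross above y=x (reflection bijection): C(36,19) = 8597496600.
Valid Dyck paths: 9075135300 - 8597496600.
(Check: C(36,18) - C(36,19) = C(36,18)/19, the Catalan number C_{18}.)

Final answer: C_{18} = 477638700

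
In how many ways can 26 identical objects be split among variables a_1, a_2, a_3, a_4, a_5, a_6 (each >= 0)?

Stars and bars with 26 stars and 5 bars:
C(26+6-1, 6-1) = C(31,5).

Final answer: C(31,5) = 169911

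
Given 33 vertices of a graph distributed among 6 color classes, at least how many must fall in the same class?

By pigeonhole with 33 objects and 6 categories: ceiling(33/6).

Final answer: 6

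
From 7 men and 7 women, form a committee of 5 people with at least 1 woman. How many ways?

Sum over valid woman counts:
C(7,1)C(7,4) = 245
C(7,2)C(7,3) = 735
C(7,3)C(7,2) = 735
C(7,4)C(7,1) = 245
C(7,5)C(7,0) = 21
Total: 245 + 735 + 735 + 245 + 21.

Final answer: 1981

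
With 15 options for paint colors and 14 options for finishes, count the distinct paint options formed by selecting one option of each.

By the multiplication principle: 15 x 14.

Final answer: 210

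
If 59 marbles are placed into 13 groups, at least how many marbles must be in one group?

By the pigeonhole principle: ceiling(59/13).

Final answer: 5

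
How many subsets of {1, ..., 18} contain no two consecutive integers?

Condition on whether n belongs to the subset: if not, any valid subset of {1, ..., n-1} works (a(n-1)); if so, n-1 is excluded and the rest is a valid subset of {1, ..., n-2} (a(n-2)). Hence a(n) = a(n-1) + a(n-2), a(1)=2, a(2)=3.
Iterating the recurrence: a(1)=2, a(2)=3, a(3)=5, a(4)=8, a(5)=13, a(6)=21, a(7)=34, a(8)=55, a(9)=89, a(10)=144, a(11)=233, a(12)=377, a(13)=610, a(14)=987, a(15)=1597, a(16)=2584, a(17)=4181, a(18)=6765.

Final answer: 6765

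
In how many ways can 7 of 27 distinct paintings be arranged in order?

P(27,7) = 27!/(27-7)! = 27!/20!.

Final answer: P(27,7) = 4475671200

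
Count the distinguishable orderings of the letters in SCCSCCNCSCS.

Letters (C:6, N:1, S:4). Total letters: 11.
Permutations = 11!/(6! x 4!).

Final answer: 2310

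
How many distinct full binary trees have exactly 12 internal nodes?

This is a standard Catalan-number count: the answer is C_n. Here n = 12.
C_n = C(2n,n)/(n+1), so C_{12} = C(24,12)/13 = 2704156/13.

Final answer: C_{12} = 208012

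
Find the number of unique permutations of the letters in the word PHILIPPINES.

Letters (E:1, H:1, I:3, L:1, N:1, P:3, S:1). Total letters: 11.
Permutations = 11!/(3! x 3!).

Final answer: 1108800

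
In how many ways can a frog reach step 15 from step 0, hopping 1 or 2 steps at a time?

Let f(n) be the number of climbs. Removing the last move (1 or 2 steps) gives f(n) = f(n-1) + f(n-2); base cases f(1)=1, f(2)=2.
Computing successive values: f(1)=1, f(2)=2, f(3)=3, f(4)=5, f(5)=8, f(6)=13, f(7)=21, f(8)=34, f(9)=55, f(10)=89, f(11)=144, f(12)=233, f(13)=377, f(14)=610, f(15)=987.

Final answer: 987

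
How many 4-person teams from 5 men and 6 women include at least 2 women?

Sum over valid woman counts:
C(6,2)C(5,2) = 150
C(6,3)C(5,1) = 100
C(6,4)C(5,0) = 15
Total: 150 + 100 + 15.

Final answer: 265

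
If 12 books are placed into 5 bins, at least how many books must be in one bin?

By the pigeonhole principle: ceiling(12/5).

Final answer: 3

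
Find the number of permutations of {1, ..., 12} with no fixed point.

Derangements satisfy D(n) = (n-1)(D(n-1) + D(n-2)), starting from D(0)=1, D(1)=0.
Building up: D(2)=1, D(3)=2, D(4)=9, D(5)=44, D(6)=265, D(7)=1854, D(8)=14833, D(9)=133496, D(10)=1334961, D(11)=14684570.
D(12) = 11 x (D(11) + D(10)) = 11 x (14684570 + 1334961).

Final answer: D(12) = 176214841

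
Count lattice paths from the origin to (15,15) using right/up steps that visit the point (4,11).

Paths (0,0)->(4,11): C(15,11) = 1365.
Paths (4,11)->(15,15): C(15,4) = 1365.
By multiplication principle: 1365 x 1365.

Final answer: 1863225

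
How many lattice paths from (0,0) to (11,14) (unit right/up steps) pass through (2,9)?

Paths (0,0)->(2,9): C(11,9) = 55.
Paths (2,9)->(11,14): C(14,5) = 2002.
By multiplication principle: 55 x 2002.

Final answer: 110110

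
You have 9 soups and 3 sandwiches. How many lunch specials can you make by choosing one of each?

By the multiplication principle: 9 x 3.

Final answer: 27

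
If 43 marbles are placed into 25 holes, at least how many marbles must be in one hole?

By the pigeonhole principle: ceiling(43/25).

Final answer: 2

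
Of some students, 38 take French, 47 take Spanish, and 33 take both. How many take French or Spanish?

|A union B| = |A| + |B| - |A intersect B| = 38 + 47 - 33.

Final answer: 52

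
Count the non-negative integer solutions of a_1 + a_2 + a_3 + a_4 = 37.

Stars and bars with 37 stars and 3 bars:
C(37+4-1, 4-1) = C(40,3).

Final answer: C(40,3) = 9880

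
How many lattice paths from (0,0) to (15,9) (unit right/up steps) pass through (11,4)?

Paths (0,0)->(11,4): C(15,4) = 1365.
Paths (11,4)->(15,9): C(9,5) = 126.
By multiplication principle: 1365 x 126.

Final answer: 171990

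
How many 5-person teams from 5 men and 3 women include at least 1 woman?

Sum over valid woman counts:
C(3,1)C(5,4) = 15
C(3,2)C(5,3) = 30
C(3,3)C(5,2) = 10
Total: 15 + 30 + 10.

Final answer: 55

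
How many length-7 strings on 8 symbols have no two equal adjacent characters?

First character: 8 choices. Each subsequent: 7 choices (must differ from the previous one).
Total: 8 x 7^6.

Final answer: 8 x 7^{6} = 941192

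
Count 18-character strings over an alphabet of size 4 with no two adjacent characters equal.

First character: 4 choices. Each subsequent: 3 choices (must differ from the previous one).
Total: 4 x 3^17.

Final answer: 4 x 3^{17} = 516560652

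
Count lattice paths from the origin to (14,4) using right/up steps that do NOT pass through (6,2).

Total paths to (14,4): C(18,4) = 3060.
Paths through (6,2): C(8,2) x C(10,2) = 1260.
Avoiding (6,2): 3060 - 1260.

Final answer: 1800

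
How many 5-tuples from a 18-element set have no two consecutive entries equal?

First character: 18 choices. Each subsequent: 17 choices (must differ from the previous one).
Total: 18 x 17^4.

Final answer: 18 x 17^{4} = 1503378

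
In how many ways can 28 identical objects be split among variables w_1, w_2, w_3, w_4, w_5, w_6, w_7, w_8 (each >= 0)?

Stars and bars with 28 stars and 7 bars:
C(28+8-1, 8-1) = C(35,7).

Final answer: C(35,7) = 6724520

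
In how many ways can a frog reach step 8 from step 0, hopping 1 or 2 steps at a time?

Let f(n) be the number of climbs. Removing the last move (1 or 2 steps) gives f(n) = f(n-1) + f(n-2); base cases f(1)=1, f(2)=2.
Iterating the recurrence: f(1)=1, f(2)=2, f(3)=3, f(4)=5, f(5)=8, f(6)=13, f(7)=21, f(8)=34.

Final answer: 34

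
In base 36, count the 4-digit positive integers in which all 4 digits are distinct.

First digit: 35 (nonzero). Second: 35 (not first). Third: 34, etc.
Total: 35 x 35 x 34 x 33.

Final answer: 1374450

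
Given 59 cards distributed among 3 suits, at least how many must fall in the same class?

By pigeonhole with 59 objects and 3 categories: ceiling(59/3).

Final answer: 20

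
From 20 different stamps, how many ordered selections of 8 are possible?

P(20,8) = 20!/(20-8)! = 20!/12!.

Final answer: P(20,8) = 5079110400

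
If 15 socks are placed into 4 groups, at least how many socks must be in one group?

By the pigeonhole principle: ceiling(15/4).

Final answer: 4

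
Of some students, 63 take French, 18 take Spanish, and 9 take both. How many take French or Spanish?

|A union B| = |A| + |B| - |A intersect B| = 63 + 18 - 9.

Final answer: 72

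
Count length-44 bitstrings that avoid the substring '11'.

A valid string ends in 0 (append to any length-(n-1) valid string) or in 01 (append to any length-(n-2) valid string), so a(n) = a(n-1) + a(n-2) with a(1)=2, a(2)=3.
Building up term by term: a(1)=2, a(2)=3, a(3)=5, a(4)=8, a(5)=13, a(6)=21, a(7)=34, a(8)=55, a(9)=89, a(10)=144, a(11)=233, a(12)=377, a(13)=610, a(14)=987, a(15)=1597, a(16)=2584, a(17)=4181, a(18)=6765, a(19)=10946, a(20)=17711, a(21)=28657, a(22)=46368, a(23)=75025, a(24)=121393, a(25)=196418, a(26)=317811, a(27)=514229, a(28)=832040, a(29)=1346269, a(30)=2178309, a(31)=3524578, a(32)=5702887, a(33)=9227465, a(34)=14930352, a(35)=24157817, a(36)=39088169, a(37)=63245986, a(38)=102334155, a(39)=165580141, a(40)=267914296, a(41)=433494437, a(42)=701408733, a(43)=1134903170, a(44)=1836311903.

Final answer: 1836311903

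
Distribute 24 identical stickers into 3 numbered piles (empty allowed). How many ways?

Stars and bars: C(n+k-1, k-1) = C(26,2).

Final answer: C(26,2) = 325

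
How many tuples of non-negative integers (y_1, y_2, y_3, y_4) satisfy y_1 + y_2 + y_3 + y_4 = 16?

Stars and bars with 16 stars and 3 bars:
C(16+4-1, 4-1) = C(19,3).

Final answer: C(19,3) = 969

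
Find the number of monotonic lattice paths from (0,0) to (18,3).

Each path has 18 right steps and 3 up steps in some order (21 steps total).
Choose which 3 of the 21 steps are up: C(21,3).

Final answer: C(21,3) = 1330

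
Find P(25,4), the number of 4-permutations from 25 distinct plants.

P(25,4) = 25!/(25-4)! = 25!/21!.

Final answer: P(25,4) = 303600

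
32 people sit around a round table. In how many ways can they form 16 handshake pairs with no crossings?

The structures are counted by the Catalan number C_n. Here n = 32/2 = 16.
C_n = C(2n,n) - C(2n,n+1), so C_{16} = C(32,16) - C(32,17) = 601080390 - 565722720.

Final answer: C_{16} = 35357670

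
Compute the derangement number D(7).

Derangements satisfy D(n) = (n-1)(D(n-1) + D(n-2)), starting from D(0)=1, D(1)=0.
D(2) = 1 x (0 + 1) = 1
D(3) = 2 x (1 + 0) = 2
D(4) = 3 x (2 + 1) = 9
D(5) = 4 x (9 + 2) = 44
D(6) = 5 x (44 + 9) = 265
D(7) = 6 x (D(6) + D(5)) = 6 x (265 + 44)

Final answer: D(7) = 1854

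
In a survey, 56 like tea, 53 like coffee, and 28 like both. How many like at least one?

|A union B| = |A| + |B| - |A intersect B| = 56 + 53 - 28.

Final answer: 81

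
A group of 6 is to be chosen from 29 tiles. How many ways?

C(29,6) = 29!/(6! x 23!).

Final answer: \binom{29}{6} = 475020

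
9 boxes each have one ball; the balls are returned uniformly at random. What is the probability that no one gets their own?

Derangements satisfy D(n) = (n-1)(D(n-1) + D(n-2)), starting from D(0)=1, D(1)=0.
Building up: D(2)=1, D(3)=2, D(4)=9, D(5)=44, D(6)=265, D(7)=1854, D(8)=14833, D(9)=133496.
Total arrangements: 9! = 362880.
Probability = D(9)/9! = 16687/45360.

Final answer: D(9)/9! = 133496/362880 = 0.367879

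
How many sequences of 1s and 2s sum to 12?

Let f(n) count the ways. The last step is size 1 or 2, so f(n) = f(n-1) + f(n-2) with f(1)=1, f(2)=2.
Iterating the recurrence: f(1)=1, f(2)=2, f(3)=3, f(4)=5, f(5)=8, f(6)=13, f(7)=21, f(8)=34, f(9)=55, f(10)=89, f(11)=144, f(12)=233.

Final answer: 233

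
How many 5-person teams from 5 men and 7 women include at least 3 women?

Sum over valid woman counts:
C(7,3)C(5,2) = 350
C(7,4)C(5,1) = 175
C(7,5)C(5,0) = 21
Total: 350 + 175 + 21.

Final answer: 546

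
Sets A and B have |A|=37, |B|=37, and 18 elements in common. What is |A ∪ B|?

|A union B| = |A| + |B| - |A intersect B| = 37 + 37 - 18.

Final answer: 56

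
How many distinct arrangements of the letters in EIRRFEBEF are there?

Letters (B:1, E:3, F:2, I:1, R:2). Total letters: 9.
Permutations = 9!/(3! x 2! x 2!).

Final answer: 15120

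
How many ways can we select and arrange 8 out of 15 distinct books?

P(15,8) = 15!/(15-8)! = 15!/7!.

Final answer: P(15,8) = 259459200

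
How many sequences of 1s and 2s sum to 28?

Let f(n) count the ways. The last step is size 1 or 2, so f(n) = f(n-1) + f(n-2) with f(1)=1, f(2)=2.
Computing successive values: f(1)=1, f(2)=2, f(3)=3, f(4)=5, f(5)=8, f(6)=13, f(7)=21, f(8)=34, f(9)=55, f(10)=89, f(11)=144, f(12)=233, f(13)=377, f(14)=610, f(15)=987, f(16)=1597, f(17)=2584, f(18)=4181, f(19)=6765, f(20)=10946, f(21)=17711, f(22)=28657, f(23)=46368, f(24)=75025, f(25)=121393, f(26)=196418, f(27)=317811, f(28)=514229.

Final answer: 514229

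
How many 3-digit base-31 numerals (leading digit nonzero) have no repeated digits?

First digit: 30 (nonzero). Second: 30 (not first). Third: 29, etc.
Total: 30 x 30 x 29.

Final answer: 26100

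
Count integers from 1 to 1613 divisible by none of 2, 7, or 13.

|div by 2|=806, |div by 7|=230, |div by 13|=124.
|div by 2&7|=115, |div by 2&13|=62, |div by 7&13|=17, |div by all|=8.
By inclusion-exclusion, divisible by at least one: 806+230+124-115-62-17+8 = 974.
Not divisible by any: 1613 - 974.

Final answer: 639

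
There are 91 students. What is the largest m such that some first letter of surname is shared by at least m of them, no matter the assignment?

There are 26 possible values for first letter of surname. With 91 students and 26 categories, by pigeonhole: ceiling(91/26).

Final answer: 4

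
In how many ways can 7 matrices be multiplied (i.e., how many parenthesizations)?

This is a standard Catalan-number count: the answer is C_n. Here n = 7 - 1 = 6.
C_n = C(2n,n) - C(2n,n+1), so C_{6} = C(12,6) - C(12,7) = 924 - 792.

Final answer: C_{6} = 132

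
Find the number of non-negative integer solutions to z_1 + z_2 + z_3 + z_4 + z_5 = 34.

Stars and bars with 34 stars and 4 bars:
C(34+5-1, 5-1) = C(38,4).

Final answer: C(38,4) = 73815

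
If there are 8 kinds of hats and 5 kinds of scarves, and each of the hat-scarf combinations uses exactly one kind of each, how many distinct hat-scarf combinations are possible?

By the multiplication principle: 8 x 5.

Final answer: 40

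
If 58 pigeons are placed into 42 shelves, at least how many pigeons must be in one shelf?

By the pigeonhole principle: ceiling(58/42).

Final answer: 2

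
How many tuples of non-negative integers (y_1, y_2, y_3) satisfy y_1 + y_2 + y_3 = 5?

Stars and bars with 5 stars and 2 bars:
C(5+3-1, 3-1) = C(7,2).

Final answer: C(7,2) = 21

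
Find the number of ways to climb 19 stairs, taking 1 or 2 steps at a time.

Condition on the final move: it is a 1-step (f(n-1) ways to get there) or a 2-step (f(n-2) ways), so f(n) = f(n-1) + f(n-2), with f(1)=1, f(2)=2.
Iterating the recurrence: f(1)=1, f(2)=2, f(3)=3, f(4)=5, f(5)=8, f(6)=13, f(7)=21, f(8)=34, f(9)=55, f(10)=89, f(11)=144, f(12)=233, f(13)=377, f(14)=610, f(15)=987, f(16)=1597, f(17)=2584, f(18)=4181, f(19)=6765.

Final answer: 6765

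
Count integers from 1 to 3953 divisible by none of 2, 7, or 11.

|div by 2|=1976, |div by 7|=564, |div by 11|=359.
|div by 2&7|=282, |div by 2&11|=179, |div by 7&11|=51, |div by all|=25.
By inclusion-exclusion, divisible by at least one: 1976+564+359-282-179-51+25 = 2412.
Not divisible by any: 3953 - 2412.

Final answer: 1541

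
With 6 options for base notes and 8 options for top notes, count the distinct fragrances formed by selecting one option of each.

By the multiplication principle: 6 x 8.

Final answer: 48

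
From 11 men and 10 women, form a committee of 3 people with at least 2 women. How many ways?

Sum over valid woman counts:
C(10,2)C(11,1) = 495
C(10,3)C(11,0) = 120
Total: 495 + 120.

Final answer: 615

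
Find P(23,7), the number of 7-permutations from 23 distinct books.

P(23,7) = 23!/(23-7)! = 23!/16!.

Final answer: P(23,7) = 1235591280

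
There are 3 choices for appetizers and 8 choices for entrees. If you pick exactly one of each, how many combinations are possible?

By the multiplication principle: 3 x 8.

Final answer: 24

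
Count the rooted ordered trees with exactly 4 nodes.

The structures are counted by the Catalan number C_n. Here n = 4 - 1 = 3.
C_n = C(2n,n) - C(2n,n+1), so C_{3} = C(6,3) - C(6,4) = 20 - 15.

Final answer: C_{3} = 5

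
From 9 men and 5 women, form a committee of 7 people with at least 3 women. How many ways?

Sum over valid woman counts:
C(5,3)C(9,4) = 1260
C(5,4)C(9,3) = 420
C(5,5)C(9,2) = 36
Total: 1260 + 420 + 36.

Final answer: 1716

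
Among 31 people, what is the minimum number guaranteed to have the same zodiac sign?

There are 12 possible values for zodiac sign. With 31 people and 12 categories, by pigeonhole: ceiling(31/12).

Final answer: 3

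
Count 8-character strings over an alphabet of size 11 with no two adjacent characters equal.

Let g(n) count such strings. g(1) = 11, and each valid string of length n-1 extends in 10 ways (any symbol but the last), so g(n) = 10 g(n-1).
Total: g(8) = 11 x 10^7.

Final answer: 11 x 10^{7} = 110000000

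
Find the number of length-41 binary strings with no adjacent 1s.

Let a(n) count valid strings. If the last bit is 0 the prefix is any valid string of length n-1; if it is 1 the string must end in 01 with a valid prefix of length n-2. So a(n) = a(n-1) + a(n-2), a(1)=2, a(2)=3.
Iterating the recurrence: a(1)=2, a(2)=3, a(3)=5, a(4)=8, a(5)=13, a(6)=21, a(7)=34, a(8)=55, a(9)=89, a(10)=144, a(11)=233, a(12)=377, a(13)=610, a(14)=987, a(15)=1597, a(16)=2584, a(17)=4181, a(18)=6765, a(19)=10946, a(20)=17711, a(21)=28657, a(22)=46368, a(23)=75025, a(24)=121393, a(25)=196418, a(26)=317811, a(27)=514229, a(28)=832040, a(29)=1346269, a(30)=2178309, a(31)=3524578, a(32)=5702887, a(33)=9227465, a(34)=14930352, a(35)=24157817, a(36)=39088169, a(37)=63245986, a(38)=102334155, a(39)=165580141, a(40)=267914296, a(41)=433494437.

Final answer: 433494437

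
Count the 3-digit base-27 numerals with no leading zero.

These are the integers in [27^2, 27^3), so the count is 27^3 - 27^2 = 26 x 27^2.

Final answer: 18954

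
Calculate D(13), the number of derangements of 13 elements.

Derangements satisfy D(n) = (n-1)(D(n-1) + D(n-2)), starting from D(0)=1, D(1)=0.
D(2) = 1 x (0 + 1) = 1
D(3) = 2 x (1 + 0) = 2
D(4) = 3 x (2 + 1) = 9
D(5) = 4 x (9 + 2) = 44
D(6) = 5 x (44 + 9) = 265
D(7) = 6 x (265 + 44) = 1854
D(8) = 7 x (1854 + 265) = 14833
D(9) = 8 x (14833 + 1854) = 133496
D(10) = 9 x (133496 + 14833) = 1334961
D(11) = 10 x (1334961 + 133496) = 14684570
D(12) = 11 x (14684570 + 1334961) = 176214841
D(13) = 12 x (D(12) + D(11)) = 12 x (176214841 + 14684570)

Final answer: D(13) = 2290792932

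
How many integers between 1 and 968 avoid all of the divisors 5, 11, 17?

|div by 5|=193, |div by 11|=88, |div by 17|=56.
|div by 5&11|=17, |div by 5&17|=11, |div by 11&17|=5, |div by all|=1.
By inclusion-exclusion, divisible by at least one: 193+88+56-17-11-5+1 = 305.
Not divisible by any: 968 - 305.

Final answer: 663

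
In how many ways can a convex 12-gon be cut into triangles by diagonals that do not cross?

This is counted by the nth Catalan number C_n. Here n = 12 - 2 = 10.
C_n = (2n)!/(n!(n+1)!), so C_{10} = 20!/(10! x 11!) = C(20,10)/11 = 184756/11.

Final answer: C_{10} = 16796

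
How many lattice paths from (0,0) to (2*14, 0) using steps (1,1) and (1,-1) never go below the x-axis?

Total monotonic paths to (14,14): C(28,14) = 40116600.
By the reflection principle, paths that go above the diagonal number C(28,15) = 37442160.
Valid Dyck paths: 40116600 - 37442160.
(Equivalently, C_{14} = C(28,14)/15 = 40116600/15.)

Final answer: C_{14} = 2674440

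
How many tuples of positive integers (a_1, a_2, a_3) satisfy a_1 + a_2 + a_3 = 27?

Substitute a'_i = a_i - 1 (so a'_i >= 0). Then sum a'_i = 27 - 3 = 24.
Stars and bars: C(24+3-1, 3-1) = C(26,2).

Final answer: C(26,2) = 325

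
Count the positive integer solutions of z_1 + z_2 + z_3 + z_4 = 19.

Substitute z'_i = z_i - 1 (so z'_i >= 0). Then sum z'_i = 19 - 4 = 15.
Stars and bars: C(15+4-1, 4-1) = C(18,3).

Final answer: C(18,3) = 816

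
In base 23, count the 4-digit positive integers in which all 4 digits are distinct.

The leading digit has 22 choices (anything but zero); the next has 22 (anything but the first), then 21, and so on, one fewer each time.
Total: 22 x 22 x 21 x 20.

Final answer: 203280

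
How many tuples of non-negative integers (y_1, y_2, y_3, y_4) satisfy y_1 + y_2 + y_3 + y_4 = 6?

Stars and bars with 6 stars and 3 bars:
C(6+4-1, 4-1) = C(9,3).

Final answer: C(9,3) = 84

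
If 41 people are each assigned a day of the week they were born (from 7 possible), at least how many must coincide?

There are 7 possible values for day of the week they were born. With 41 people and 7 categories, by pigeonhole: ceiling(41/7).

Final answer: 6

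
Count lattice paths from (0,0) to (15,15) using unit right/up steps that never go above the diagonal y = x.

Total monotonic paths to (15,15): C(30,15) = 155117520.
Reflecting each bad path at its first crossing gives a bijection with paths to (14,16): C(30,16) = 145422675.
Valid Dyck paths: 155117520 - 145422675.
(These counts are the Catalan numbers.)

Final answer: C_{15} = 9694845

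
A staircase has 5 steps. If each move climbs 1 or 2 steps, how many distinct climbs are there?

Let f(n) be the number of climbs. Removing the last move (1 or 2 steps) gives f(n) = f(n-1) + f(n-2); base cases f(1)=1, f(2)=2.
Iterating the recurrence: f(1)=1, f(2)=2, f(3)=3, f(4)=5, f(5)=8.

Final answer: 8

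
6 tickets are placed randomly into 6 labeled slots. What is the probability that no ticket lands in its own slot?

Derangements satisfy D(n) = (n-1)(D(n-1) + D(n-2)), starting from D(0)=1, D(1)=0.
Building up: D(2)=1, D(3)=2, D(4)=9, D(5)=44, D(6)=265.
Total arrangements: 6! = 720.
Probability = D(6)/6! = 53/144.

Final answer: D(6)/6! = 265/720 = 0.368056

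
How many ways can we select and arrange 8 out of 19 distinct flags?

P(19,8) = 19!/(19-8)! = 19!/11!.

Final answer: P(19,8) = 3047466240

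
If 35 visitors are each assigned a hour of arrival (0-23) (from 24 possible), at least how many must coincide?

There are 24 possible values for hour of arrival (0-23). With 35 visitors and 24 categories, by pigeonhole: ceiling(35/24).

Final answer: 2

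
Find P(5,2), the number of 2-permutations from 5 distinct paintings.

P(5,2) = 5!/(5-2)! = 5!/3!.

Final answer: P(5,2) = 20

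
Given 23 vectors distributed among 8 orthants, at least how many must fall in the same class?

By pigeonhole with 23 objects and 8 categories: ceiling(23/8).

Final answer: 3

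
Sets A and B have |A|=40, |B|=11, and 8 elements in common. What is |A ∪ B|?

|A union B| = |A| + |B| - |A intersect B| = 40 + 11 - 8.

Final answer: 43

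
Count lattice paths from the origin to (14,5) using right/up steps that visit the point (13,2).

Paths (0,0)->(13,2): C(15,2) = 105.
Paths (13,2)->(14,5): C(4,3) = 4.
By multiplication principle: 105 x 4.

Final answer: 420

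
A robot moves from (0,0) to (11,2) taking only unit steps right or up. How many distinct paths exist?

Each path has 11 right steps and 2 up steps in some order (13 steps total).
Choose which 2 of the 13 steps are up: C(13,2).

Final answer: C(13,2) = 78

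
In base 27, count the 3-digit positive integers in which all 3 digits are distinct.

The leading digit has 26 choices (anything but zero); the next has 26 (anything but the first), then 25, and so on, one fewer each time.
Total: 26 x 26 x 25.

Final answer: 16900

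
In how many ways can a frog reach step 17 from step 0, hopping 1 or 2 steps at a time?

Let f(n) be the number of climbs. Removing the last move (1 or 2 steps) gives f(n) = f(n-1) + f(n-2); base cases f(1)=1, f(2)=2.
Computing successive values: f(1)=1, f(2)=2, f(3)=3, f(4)=5, f(5)=8, f(6)=13, f(7)=21, f(8)=34, f(9)=55, f(10)=89, f(11)=144, f(12)=233, f(13)=377, f(14)=610, f(15)=987, f(16)=1597, f(17)=2584.

Final answer: 2584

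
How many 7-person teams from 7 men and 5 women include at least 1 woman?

Sum over valid woman counts:
C(5,1)C(7,6) = 35
C(5,2)C(7,5) = 210
C(5,3)C(7,4) = 350
C(5,4)C(7,3) = 175
C(5,5)C(7,2) = 21
Total: 35 + 210 + 350 + 175 + 21.

Final answer: 791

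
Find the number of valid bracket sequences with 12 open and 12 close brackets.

The structures are counted by the Catalan number C_n. Here n = 12 (pairs).
C_n = (2n)!/(n!(n+1)!), so C_{12} = 24!/(12! x 13!) = C(24,12)/13 = 2704156/13.

Final answer: C_{12} = 208012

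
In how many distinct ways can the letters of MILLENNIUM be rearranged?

Letters (E:1, I:2, L:2, M:2, N:2, U:1). Total letters: 10.
Permutations = 10!/(2! x 2! x 2! x 2!).

Final answer: 226800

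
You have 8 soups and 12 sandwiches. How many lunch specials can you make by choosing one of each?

By the multiplication principle: 8 x 12.

Final answer: 96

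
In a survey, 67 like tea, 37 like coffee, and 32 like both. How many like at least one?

|A union B| = |A| + |B| - |A intersect B| = 67 + 37 - 32.

Final answer: 72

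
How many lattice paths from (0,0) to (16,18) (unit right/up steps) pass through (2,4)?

Paths (0,0)->(2,4): C(6,4) = 15.
Paths (2,4)->(16,18): C(28,14) = 40116600.
By multiplication principle: 15 x 40116600.

Final answer: 601749000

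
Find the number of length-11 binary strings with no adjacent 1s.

Let a(n) count valid strings. If the last bit is 0 the prefix is any valid string of length n-1; if it is 1 the string must end in 01 with a valid prefix of length n-2. So a(n) = a(n-1) + a(n-2), a(1)=2, a(2)=3.
Computing successive values: a(1)=2, a(2)=3, a(3)=5, a(4)=8, a(5)=13, a(6)=21, a(7)=34, a(8)=55, a(9)=89, a(10)=144, a(11)=233.

Final answer: 233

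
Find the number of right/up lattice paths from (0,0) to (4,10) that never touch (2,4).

Total paths to (4,10): C(14,10) = 1001.
Paths through (2,4): C(6,4) x C(8,6) = 420.
Avoiding (2,4): 1001 - 420.

Final answer: 581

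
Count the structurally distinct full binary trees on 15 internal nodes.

This is a standard Catalan-number count: the answer is C_n. Here n = 15.
Using C_0 = 1 and C_(k+1) = C_k x 2(2k+1)/(k+2), build up term by term: C_1=1, C_2=2, C_3=5, C_4=14, C_5=42, C_6=132, C_7=429, C_8=1430, C_9=4862, C_10=16796, C_11=58786, C_12=208012, C_13=742900, C_14=2674440, C_15=9694845.

Final answer: C_{15} = 9694845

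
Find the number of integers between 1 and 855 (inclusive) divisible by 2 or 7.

Multiples of 2: 427. Multiples of 7: 122. Of both (lcm=14): 61.
By inclusion-exclusion: 427 + 122 - 61.

Final answer: 488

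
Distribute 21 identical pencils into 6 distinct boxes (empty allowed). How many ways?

Stars and bars: C(n+k-1, k-1) = C(26,5).

Final answer: C(26,5) = 65780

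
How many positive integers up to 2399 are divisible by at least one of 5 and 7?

Multiples of 5: 479. Multiples of 7: 342. Of both (lcm=35): 68.
By inclusion-exclusion: 479 + 342 - 68.

Final answer: 753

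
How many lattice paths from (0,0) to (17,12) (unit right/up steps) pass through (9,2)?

Paths (0,0)->(9,2): C(11,2) = 55.
Paths (9,2)->(17,12): C(18,10) = 43758.
By multiplication principle: 55 x 43758.

Final answer: 2406690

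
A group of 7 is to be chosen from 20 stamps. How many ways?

C(20,7) = 20!/(7! x (20-7)!).

Final answer: C(20,7) = 77520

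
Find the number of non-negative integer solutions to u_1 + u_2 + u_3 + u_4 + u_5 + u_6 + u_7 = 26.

Stars and bars with 26 stars and 6 bars:
C(26+7-1, 7-1) = C(32,6).

Final answer: C(32,6) = 906192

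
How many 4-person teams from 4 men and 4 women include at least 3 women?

Sum over valid woman counts:
C(4,3)C(4,1) = 16
C(4,4)C(4,0) = 1
Total: 16 + 1.

Final answer: 17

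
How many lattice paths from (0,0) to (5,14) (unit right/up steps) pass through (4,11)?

Paths (0,0)->(4,11): C(15,11) = 1365.
Paths (4,11)->(5,14): C(4,3) = 4.
By multiplication principle: 1365 x 4.

Final answer: 5460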